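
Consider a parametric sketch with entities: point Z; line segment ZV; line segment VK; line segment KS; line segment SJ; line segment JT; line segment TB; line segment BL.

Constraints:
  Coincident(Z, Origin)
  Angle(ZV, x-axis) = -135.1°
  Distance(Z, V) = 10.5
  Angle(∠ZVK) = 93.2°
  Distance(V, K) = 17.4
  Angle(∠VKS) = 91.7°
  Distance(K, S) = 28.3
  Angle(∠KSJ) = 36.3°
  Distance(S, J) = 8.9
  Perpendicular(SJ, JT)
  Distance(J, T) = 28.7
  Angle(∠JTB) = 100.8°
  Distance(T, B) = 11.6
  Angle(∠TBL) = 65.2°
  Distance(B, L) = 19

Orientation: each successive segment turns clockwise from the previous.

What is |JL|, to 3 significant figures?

14.2

Z is at the origin; ZV runs at -135.1° with length 10.5, so V = (-7.44, -7.41). ∠ZVK = 93.2° gives VK at 138° from the x-axis; with |VK| = 17.4, K = (-20.4, 4.21). ∠VKS = 91.7° gives KS at 49.8° from the x-axis; with |KS| = 28.3, S = (-2.12, 25.8). ∠KSJ = 36.3° gives SJ at -93.9° from the x-axis; with |SJ| = 8.9, J = (-2.73, 16.9). SJ ⟂ JT, so JT runs at 176°; with |JT| = 28.7, T = (-31.4, 18.9). ∠JTB = 100.8° gives TB at 96.9° from the x-axis; with |TB| = 11.6, B = (-32.8, 30.4). ∠TBL = 65.2° gives BL at -17.9° from the x-axis; with |BL| = 19.0, L = (-14.7, 24.6). Then |JL| = |L − J| = 14.2.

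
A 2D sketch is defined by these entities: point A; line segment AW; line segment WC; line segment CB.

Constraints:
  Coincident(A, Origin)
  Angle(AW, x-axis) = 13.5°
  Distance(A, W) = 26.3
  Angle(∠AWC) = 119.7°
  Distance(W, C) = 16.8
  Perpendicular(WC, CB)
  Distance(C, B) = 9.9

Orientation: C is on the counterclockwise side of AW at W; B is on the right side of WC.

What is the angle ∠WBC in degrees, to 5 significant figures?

59.490°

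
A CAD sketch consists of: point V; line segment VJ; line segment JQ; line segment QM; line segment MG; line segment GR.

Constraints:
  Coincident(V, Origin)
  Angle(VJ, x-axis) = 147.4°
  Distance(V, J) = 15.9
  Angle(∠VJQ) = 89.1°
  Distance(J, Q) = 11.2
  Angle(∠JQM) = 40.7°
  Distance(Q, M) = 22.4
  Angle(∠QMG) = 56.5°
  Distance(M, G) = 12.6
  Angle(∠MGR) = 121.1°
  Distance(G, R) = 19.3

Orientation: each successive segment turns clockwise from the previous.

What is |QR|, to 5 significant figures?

10.430

V is at the origin; VJ runs at 147.4° with length 15.9, so J = (-13.395, 8.5665). ∠VJQ = 89.1° gives JQ at 56.500° from the x-axis; with |JQ| = 11.2, Q = (-7.2133, 17.906). ∠JQM = 40.7° gives QM at -82.800° from the x-axis; with |QM| = 22.4, M = (-4.4058, -4.3174). ∠QMG = 56.5° gives MG at 153.70° from the x-axis; with |MG| = 12.6, G = (-15.702, 1.2653). ∠MGR = 121.1° gives GR at 94.800° from the x-axis; with |GR| = 19.3, R = (-17.317, 20.498). Then |QR| = |R − Q| = 10.430.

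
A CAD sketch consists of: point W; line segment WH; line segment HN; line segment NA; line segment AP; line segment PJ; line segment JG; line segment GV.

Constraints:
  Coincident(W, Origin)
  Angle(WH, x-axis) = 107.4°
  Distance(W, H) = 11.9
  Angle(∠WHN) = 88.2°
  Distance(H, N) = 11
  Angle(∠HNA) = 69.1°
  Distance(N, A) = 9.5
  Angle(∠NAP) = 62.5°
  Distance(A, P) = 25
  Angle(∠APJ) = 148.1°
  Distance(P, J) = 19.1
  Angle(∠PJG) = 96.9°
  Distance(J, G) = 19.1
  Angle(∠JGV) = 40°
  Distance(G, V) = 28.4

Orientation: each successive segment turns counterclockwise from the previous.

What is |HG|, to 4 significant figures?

34.64

∠APJ = 148.1° gives PJ at 99.50° from the x-axis; with |PJ| = 19.1, J = (-1.453, 42.42). ∠PJG = 96.9° gives JG at -177.4° from the x-axis; with |JG| = 19.1, G = (-20.53, 41.56). Then |HG| = |G − H| = 34.64.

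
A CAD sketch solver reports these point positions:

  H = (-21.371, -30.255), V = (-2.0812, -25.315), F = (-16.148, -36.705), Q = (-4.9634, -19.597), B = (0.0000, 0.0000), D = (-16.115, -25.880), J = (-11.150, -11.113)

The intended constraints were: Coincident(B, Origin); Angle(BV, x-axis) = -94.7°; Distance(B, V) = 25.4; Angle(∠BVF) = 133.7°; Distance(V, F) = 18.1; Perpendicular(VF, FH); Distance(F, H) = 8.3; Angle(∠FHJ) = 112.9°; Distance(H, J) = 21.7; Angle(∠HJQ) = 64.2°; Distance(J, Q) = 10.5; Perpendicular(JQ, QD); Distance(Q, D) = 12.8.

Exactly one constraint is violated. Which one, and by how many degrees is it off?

Perpendicular(JQ, QD) — off by 6.70°.

B = (0.00, 0.00) ✓; BV at -94.70° ✓; |BV| = 25.40 ✓; ∠BVF = 133.7° ✓; |VF| = 18.10 ✓; ∠(VF, FH) = 90.00° ✓; |FH| = 8.300 ✓; ∠FHJ = 112.9° ✓; |HJ| = 21.70 ✓; ∠HJQ = 64.20° ✓; |JQ| = 10.50 ✓; ∠(JQ, QD) = 96.70° ✗; |QD| = 12.80 ✓.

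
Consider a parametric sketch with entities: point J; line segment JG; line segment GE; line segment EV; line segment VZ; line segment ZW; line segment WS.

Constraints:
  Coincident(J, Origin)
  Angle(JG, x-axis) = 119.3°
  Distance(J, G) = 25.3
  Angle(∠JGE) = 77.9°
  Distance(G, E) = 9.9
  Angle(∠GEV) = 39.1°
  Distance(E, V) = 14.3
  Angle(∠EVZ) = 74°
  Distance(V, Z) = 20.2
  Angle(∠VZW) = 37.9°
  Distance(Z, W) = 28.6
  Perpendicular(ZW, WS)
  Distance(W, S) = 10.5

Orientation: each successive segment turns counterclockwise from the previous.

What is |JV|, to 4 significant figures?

17.01

J is at the origin; JG runs at 119.3° with length 25.3, so G = (-12.38, 22.06). ∠JGE = 77.9° gives GE at -138.6° from the x-axis; with |GE| = 9.9, E = (-19.81, 15.52). ∠GEV = 39.1° gives EV at 2.300° from the x-axis; with |EV| = 14.3, V = (-5.519, 16.09). Then |JV| = |V − J| = 17.01.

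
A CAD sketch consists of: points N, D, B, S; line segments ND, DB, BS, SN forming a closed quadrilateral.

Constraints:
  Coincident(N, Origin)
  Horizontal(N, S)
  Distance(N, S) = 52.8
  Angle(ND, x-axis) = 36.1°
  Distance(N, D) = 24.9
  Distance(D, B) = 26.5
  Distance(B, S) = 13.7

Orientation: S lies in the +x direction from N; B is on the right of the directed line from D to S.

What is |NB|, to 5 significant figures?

39.667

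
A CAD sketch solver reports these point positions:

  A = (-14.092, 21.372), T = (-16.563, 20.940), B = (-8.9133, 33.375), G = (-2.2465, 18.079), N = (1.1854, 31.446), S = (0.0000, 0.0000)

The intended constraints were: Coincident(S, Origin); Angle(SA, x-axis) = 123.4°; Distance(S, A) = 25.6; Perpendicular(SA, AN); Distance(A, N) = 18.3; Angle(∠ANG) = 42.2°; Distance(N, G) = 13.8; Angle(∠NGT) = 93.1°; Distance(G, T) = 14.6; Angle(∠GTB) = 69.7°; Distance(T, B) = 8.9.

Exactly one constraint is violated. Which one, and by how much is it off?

Distance(T, B) = 8.9 — off by 5.70.

S = (0.00, 0.00) ✓; SA at 123.4° ✓; |SA| = 25.60 ✓; ∠(SA, AN) = 90.00° ✓; |AN| = 18.30 ✓; ∠ANG = 42.20° ✓; |NG| = 13.80 ✓; ∠NGT = 93.10° ✓; |GT| = 14.60 ✓; ∠GTB = 69.70° ✓; |TB| = 14.60 ✗.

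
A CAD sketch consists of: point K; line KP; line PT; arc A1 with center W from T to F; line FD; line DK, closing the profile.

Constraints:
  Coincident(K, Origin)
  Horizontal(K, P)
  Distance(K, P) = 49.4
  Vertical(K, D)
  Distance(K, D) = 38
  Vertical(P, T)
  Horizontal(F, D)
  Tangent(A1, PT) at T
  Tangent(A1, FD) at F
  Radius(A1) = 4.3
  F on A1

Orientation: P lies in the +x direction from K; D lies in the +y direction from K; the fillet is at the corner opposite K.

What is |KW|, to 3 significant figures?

56.3

KD is vertical with |KD| = 38.0 and D on the +y side, so D = (0.00, 38.0). The virtual corner opposite K is at (49.4, 38.0). The tangent condition forces WT to be normal to PT and tangency of A1 to FD means the radius WF is perpendicular to FD, with radius 4.3, so the center W sits 4.3 in from both sides at W = (45.1, 33.7). Then |KW| = |W − K| = 56.3.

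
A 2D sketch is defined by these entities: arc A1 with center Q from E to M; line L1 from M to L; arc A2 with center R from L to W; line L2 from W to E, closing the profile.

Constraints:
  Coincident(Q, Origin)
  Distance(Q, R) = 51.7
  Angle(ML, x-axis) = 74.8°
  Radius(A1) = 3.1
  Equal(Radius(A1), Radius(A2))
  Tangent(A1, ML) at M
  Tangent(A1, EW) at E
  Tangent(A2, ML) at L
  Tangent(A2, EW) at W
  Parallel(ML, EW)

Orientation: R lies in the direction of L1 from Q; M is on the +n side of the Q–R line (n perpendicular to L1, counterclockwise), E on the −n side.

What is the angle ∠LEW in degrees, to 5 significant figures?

6.8384°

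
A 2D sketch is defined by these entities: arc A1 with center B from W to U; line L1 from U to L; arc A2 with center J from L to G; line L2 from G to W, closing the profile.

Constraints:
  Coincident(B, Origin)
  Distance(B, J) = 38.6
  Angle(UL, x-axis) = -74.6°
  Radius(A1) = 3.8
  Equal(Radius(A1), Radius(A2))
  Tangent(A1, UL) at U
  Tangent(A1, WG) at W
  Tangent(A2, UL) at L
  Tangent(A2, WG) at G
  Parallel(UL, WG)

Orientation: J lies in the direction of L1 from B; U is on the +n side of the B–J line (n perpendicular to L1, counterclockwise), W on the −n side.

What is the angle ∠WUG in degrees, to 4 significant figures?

78.86°

The slot axis is L1's direction at -74.6°, so u = (cos -74.6°, sin -74.6°) = (0.2656, -0.9641) and n = (−sin -74.6°, cos -74.6°) = (0.9641, 0.2656). B is at the origin and J lies 38.6 along u from B, so J = 38.6·u = (10.25, -37.21). Tangency of A1 to both parallel lines with radius 3.8 puts U and W at B ± 3.8·n: U = (3.664, 1.009), W = (-3.664, -1.009). Equal radii place L and G the same way about J: L = J + 3.8·n = (13.91, -36.20), G = J − 3.8·n = (6.587, -38.22). Then cos ∠WUG = UW·UG / (|UW||UG|), giving 78.86°.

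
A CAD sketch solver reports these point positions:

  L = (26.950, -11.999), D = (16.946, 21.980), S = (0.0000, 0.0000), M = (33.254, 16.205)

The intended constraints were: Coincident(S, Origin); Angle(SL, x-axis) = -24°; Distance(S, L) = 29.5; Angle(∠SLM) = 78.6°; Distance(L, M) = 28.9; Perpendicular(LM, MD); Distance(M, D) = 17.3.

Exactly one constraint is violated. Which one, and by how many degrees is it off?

Perpendicular(LM, MD) — off by 6.90°.

S = (0.00, 0.00) ✓; SL at -24.00° ✓; |SL| = 29.50 ✓; ∠SLM = 78.60° ✓; |LM| = 28.90 ✓; ∠(LM, MD) = 83.10° ✗; |MD| = 17.30 ✓.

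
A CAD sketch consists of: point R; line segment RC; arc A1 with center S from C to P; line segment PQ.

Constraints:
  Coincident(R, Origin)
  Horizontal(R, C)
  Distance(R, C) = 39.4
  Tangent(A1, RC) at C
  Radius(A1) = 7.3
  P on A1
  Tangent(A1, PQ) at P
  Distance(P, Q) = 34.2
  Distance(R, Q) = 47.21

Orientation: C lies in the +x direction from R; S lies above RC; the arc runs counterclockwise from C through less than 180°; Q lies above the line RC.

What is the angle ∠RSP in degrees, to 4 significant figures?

155.6°

Checks: |SP| = 7.300 ✓; ∠(SP, PQ) = 90.00° ✓; |PQ| = 34.20 ✓; |RQ| = 47.21 ✓.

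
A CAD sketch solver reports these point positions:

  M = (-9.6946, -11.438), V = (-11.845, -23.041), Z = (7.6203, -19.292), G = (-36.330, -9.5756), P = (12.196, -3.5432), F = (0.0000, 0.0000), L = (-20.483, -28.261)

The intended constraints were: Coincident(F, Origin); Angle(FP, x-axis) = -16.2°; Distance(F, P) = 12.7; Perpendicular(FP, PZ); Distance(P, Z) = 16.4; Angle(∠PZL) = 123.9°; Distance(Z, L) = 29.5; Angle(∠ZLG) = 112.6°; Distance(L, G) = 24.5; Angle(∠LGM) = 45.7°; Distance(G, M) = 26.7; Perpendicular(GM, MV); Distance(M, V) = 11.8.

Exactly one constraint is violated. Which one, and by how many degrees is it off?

Perpendicular(GM, MV) — off by 6.50°.

F = (0.00, 0.00) ✓; FP at -16.20° ✓; |FP| = 12.70 ✓; ∠(FP, PZ) = 90.00° ✓; |PZ| = 16.40 ✓; ∠PZL = 123.9° ✓; |ZL| = 29.50 ✓; ∠ZLG = 112.6° ✓; |LG| = 24.50 ✓; ∠LGM = 45.70° ✓; |GM| = 26.70 ✓; ∠(GM, MV) = 96.50° ✗; |MV| = 11.80 ✓.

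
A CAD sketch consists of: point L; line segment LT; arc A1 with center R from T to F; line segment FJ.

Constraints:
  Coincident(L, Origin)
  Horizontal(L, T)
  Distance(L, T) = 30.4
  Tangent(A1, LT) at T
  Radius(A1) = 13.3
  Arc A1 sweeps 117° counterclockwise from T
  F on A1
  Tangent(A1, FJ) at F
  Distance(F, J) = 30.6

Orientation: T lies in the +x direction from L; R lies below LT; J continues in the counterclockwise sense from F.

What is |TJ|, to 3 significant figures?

46.6

On A1, T sits at bearing 90° from R; a 117° counterclockwise sweep puts F at bearing 207°, so F = R + 13.3·(cos 207°, sin 207°) = (18.5, -19.3). Since A1 is tangent to FJ there, RF ⟂ FJ, so FJ runs along (−sin 207°, cos 207°); with |FJ| = 30.6, J = (32.4, -46.6). Then |TJ| = |J − T| = 46.6.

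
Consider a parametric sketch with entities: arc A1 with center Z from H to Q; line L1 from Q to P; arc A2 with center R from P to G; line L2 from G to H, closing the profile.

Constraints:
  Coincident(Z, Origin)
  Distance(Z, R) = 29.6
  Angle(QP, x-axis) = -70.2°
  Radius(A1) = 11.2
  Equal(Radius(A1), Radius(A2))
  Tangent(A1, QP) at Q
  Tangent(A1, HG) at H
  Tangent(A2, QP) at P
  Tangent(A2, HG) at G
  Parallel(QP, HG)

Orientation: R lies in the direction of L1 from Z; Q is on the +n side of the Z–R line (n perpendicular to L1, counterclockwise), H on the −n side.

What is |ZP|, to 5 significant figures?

31.648

The slot axis is L1's direction at -70.2°, so u = (cos -70.2°, sin -70.2°) = (0.33874, -0.94088) and n = (−sin -70.2°, cos -70.2°) = (0.94088, 0.33874). Z is at the origin and R lies 29.6 along u from Z, so R = 29.6·u = (10.027, -27.850). Tangency of A1 to both parallel lines with radius 11.2 puts Q and H at Z ± 11.2·n: Q = (10.538, 3.7939), H = (-10.538, -3.7939). Equal radii place P and G the same way about R: P = R + 11.2·n = (20.565, -24.056), G = R − 11.2·n = (-0.51122, -31.644). Then |ZP| = |P − Z| = 31.648.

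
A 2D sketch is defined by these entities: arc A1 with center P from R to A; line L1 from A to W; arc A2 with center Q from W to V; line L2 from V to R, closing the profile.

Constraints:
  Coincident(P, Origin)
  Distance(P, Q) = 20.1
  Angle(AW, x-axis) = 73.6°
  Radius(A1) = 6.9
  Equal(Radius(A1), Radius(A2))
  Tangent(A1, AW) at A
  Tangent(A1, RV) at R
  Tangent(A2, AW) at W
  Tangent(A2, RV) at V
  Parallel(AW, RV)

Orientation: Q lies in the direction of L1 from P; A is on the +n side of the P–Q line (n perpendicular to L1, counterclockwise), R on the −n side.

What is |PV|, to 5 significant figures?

21.251

The slot axis is L1's direction at 73.6°, so u = (cos 73.6°, sin 73.6°) = (0.28234, 0.95931) and n = (−sin 73.6°, cos 73.6°) = (-0.95931, 0.28234). P is at the origin and Q lies 20.1 along u from P, so Q = 20.1·u = (5.6751, 19.282). Tangency of A1 to both parallel lines with radius 6.9 puts A and R at P ± 6.9·n: A = (-6.6193, 1.9482), R = (6.6193, -1.9482). Equal radii place W and V the same way about Q: W = Q + 6.9·n = (-0.94420, 21.230), V = Q − 6.9·n = (12.294, 17.334). Then |PV| = |V − P| = 21.251.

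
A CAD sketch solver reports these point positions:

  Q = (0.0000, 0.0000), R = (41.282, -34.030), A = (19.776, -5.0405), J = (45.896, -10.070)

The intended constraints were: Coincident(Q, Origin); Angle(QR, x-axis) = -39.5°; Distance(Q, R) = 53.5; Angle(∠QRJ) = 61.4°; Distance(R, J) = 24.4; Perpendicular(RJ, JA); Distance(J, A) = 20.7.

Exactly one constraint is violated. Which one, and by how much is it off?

Distance(J, A) = 20.7 — off by 5.90.

Q = (0.00, 0.00) ✓; QR at -39.50° ✓; |QR| = 53.50 ✓; ∠QRJ = 61.40° ✓; |RJ| = 24.40 ✓; ∠(RJ, JA) = 90.00° ✓; |JA| = 26.60 ✗.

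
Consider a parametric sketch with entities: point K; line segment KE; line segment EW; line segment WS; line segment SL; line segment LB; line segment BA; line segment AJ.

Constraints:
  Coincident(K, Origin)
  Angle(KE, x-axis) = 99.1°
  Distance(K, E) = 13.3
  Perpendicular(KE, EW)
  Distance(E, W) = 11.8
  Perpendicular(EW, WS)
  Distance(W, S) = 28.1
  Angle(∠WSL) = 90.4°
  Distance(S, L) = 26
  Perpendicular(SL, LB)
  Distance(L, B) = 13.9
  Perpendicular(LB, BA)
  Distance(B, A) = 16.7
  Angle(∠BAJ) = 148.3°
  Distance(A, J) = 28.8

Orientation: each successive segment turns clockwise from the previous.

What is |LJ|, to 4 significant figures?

41.22

K is at the origin; KE runs at 99.1° with length 13.3, so E = (-2.104, 13.13). KE ⟂ EW, so EW runs at 9.100°; with |EW| = 11.8, W = (9.548, 15.00). EW ⟂ WS, so WS runs at -80.90°; with |WS| = 28.1, S = (13.99, -12.75). ∠WSL = 90.4° gives SL at -170.5° from the x-axis; with |SL| = 26.0, L = (-11.65, -17.04). The perpendicularity gives LB at right angles to SL, so LB runs at 99.50°; with |LB| = 13.9, B = (-13.95, -3.329). LB ⟂ BA, so BA runs at 9.500°; with |BA| = 16.7, A = (2.526, -0.5730). ∠BAJ = 148.3° gives AJ at -22.20° from the x-axis; with |AJ| = 28.8, J = (29.19, -11.45). Then |LJ| = |J − L| = 41.22.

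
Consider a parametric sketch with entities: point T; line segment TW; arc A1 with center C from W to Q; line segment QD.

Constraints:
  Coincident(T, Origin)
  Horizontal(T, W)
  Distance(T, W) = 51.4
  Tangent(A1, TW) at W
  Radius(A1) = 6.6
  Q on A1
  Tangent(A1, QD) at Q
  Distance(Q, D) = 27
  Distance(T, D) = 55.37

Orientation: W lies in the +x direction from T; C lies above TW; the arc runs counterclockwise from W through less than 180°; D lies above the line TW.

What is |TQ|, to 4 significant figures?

58.01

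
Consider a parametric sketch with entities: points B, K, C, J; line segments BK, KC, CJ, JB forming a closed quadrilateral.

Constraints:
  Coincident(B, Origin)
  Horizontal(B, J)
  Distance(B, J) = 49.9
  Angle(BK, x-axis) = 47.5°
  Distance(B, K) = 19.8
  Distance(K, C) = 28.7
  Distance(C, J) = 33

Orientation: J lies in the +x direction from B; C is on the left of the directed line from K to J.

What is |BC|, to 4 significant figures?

48.16

Checks: B = (0.00, 0.00) ✓; |KC| = 28.70 ✓; |CJ| = 33.00 ✓.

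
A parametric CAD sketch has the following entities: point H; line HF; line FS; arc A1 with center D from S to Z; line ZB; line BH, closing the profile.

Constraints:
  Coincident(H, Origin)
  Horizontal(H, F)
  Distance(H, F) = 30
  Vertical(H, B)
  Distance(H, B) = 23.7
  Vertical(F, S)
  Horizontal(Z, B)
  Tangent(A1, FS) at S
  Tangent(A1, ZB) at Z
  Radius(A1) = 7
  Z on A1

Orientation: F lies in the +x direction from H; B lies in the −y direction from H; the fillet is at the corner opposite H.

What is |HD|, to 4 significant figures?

28.42

H is at the origin; H and F share the same y with |HF| = 30.0 and F on the +x side, so F = (30.00, 0.000). HB is vertical with |HB| = 23.7 and B on the −y side, so B = (0.000, -23.70). The virtual corner opposite H is at (30.00, -23.70). A1 meets FS tangentially, so DS is at right angles to FS and A1 meets ZB tangentially, so DZ is at right angles to ZB, with radius 7.0, so the center D sits 7.0 in from both sides at D = (23.00, -16.70). Then |HD| = |D − H| = 28.42.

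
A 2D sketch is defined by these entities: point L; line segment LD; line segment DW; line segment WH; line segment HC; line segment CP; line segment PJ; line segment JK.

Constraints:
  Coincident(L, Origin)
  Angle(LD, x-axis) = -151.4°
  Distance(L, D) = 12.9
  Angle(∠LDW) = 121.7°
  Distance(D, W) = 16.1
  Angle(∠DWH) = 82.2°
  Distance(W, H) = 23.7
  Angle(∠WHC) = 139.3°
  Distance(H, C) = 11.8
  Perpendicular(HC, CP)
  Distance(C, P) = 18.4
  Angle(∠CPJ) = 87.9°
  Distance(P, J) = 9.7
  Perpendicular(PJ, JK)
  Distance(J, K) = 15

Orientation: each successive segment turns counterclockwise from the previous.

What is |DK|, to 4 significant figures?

24.61

L is at the origin; LD runs at -151.4° with length 12.9, so D = (-11.33, -6.175). ∠LDW = 121.7° gives DW at -93.10° from the x-axis; with |DW| = 16.1, W = (-12.20, -22.25). ∠DWH = 82.2° gives WH at 4.700° from the x-axis; with |WH| = 23.7, H = (11.42, -20.31). ∠WHC = 139.3° gives HC at 45.40° from the x-axis; with |HC| = 11.8, C = (19.71, -11.91). HC ⟂ CP, so CP runs at 135.4°; with |CP| = 18.4, P = (6.608, 1.012). ∠CPJ = 87.9° gives PJ at -132.5° from the x-axis; with |PJ| = 9.7, J = (0.05456, -6.140). PJ is perpendicular to JK, so JK runs at -42.50°; with |JK| = 15.0, K = (11.11, -16.27). Then |DK| = |K − D| = 24.61.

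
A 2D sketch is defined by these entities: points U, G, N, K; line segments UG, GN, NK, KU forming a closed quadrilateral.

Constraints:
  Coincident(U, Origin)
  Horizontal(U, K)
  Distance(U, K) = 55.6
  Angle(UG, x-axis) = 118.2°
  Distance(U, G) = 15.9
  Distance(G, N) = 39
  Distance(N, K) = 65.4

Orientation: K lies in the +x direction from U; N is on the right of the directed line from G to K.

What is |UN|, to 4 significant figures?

25.37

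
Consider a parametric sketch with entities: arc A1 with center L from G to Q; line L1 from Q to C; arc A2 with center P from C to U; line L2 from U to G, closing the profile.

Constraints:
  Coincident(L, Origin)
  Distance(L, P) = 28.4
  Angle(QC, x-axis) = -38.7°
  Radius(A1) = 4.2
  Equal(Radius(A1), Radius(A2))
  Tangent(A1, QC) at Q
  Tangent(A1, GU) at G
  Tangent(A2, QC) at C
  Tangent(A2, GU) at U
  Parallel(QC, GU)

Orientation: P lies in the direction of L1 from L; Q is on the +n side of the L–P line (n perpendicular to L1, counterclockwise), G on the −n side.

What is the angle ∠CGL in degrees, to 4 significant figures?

73.52°

The slot axis is L1's direction at -38.7°, so u = (cos -38.7°, sin -38.7°) = (0.7804, -0.6252) and n = (−sin -38.7°, cos -38.7°) = (0.6252, 0.7804). L is at the origin and P lies 28.4 along u from L, so P = 28.4·u = (22.16, -17.76). Tangency of A1 to both parallel lines with radius 4.2 puts Q and G at L ± 4.2·n: Q = (2.626, 3.278), G = (-2.626, -3.278). Equal radii place C and U the same way about P: C = P + 4.2·n = (24.79, -14.48), U = P − 4.2·n = (19.54, -21.03). Then cos ∠CGL = GC·GL / (|GC||GL|), giving 73.52°.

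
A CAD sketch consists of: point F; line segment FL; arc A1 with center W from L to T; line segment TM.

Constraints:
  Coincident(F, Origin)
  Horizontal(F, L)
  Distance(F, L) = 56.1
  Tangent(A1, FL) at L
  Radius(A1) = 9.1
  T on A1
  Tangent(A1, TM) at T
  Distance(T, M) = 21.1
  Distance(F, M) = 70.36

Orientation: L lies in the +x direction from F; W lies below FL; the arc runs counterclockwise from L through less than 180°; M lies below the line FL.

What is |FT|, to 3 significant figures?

51.5

F is at the origin; FL is horizontal with |FL| = 56.1 and L on the +x side, so L = (56.1, 0.00). The tangent condition forces WL to be normal to FL, so W = L + (0, -9.1) = (56.1, -9.10). Since WT ⟂ TM (tangency), |WM| = √(9.1² + 21.1²) = 23.0 regardless of where T sits on A1. So M lies on both circle(F, 70.36) and circle(W, 23.0); the below-FL intersection is M = (63.2, -31.0). T is the foot of the tangent from M: T = (49.3, -15.1).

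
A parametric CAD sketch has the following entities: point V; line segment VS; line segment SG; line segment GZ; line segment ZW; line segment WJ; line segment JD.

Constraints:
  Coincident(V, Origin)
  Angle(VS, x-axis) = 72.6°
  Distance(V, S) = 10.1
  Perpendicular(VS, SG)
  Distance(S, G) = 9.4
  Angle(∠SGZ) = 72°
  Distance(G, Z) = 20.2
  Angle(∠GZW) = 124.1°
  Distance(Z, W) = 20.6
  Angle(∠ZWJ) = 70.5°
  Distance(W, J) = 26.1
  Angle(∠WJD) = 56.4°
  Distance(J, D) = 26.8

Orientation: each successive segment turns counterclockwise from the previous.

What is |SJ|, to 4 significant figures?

15.13

V is at the origin; VS runs at 72.6° with length 10.1, so S = (3.020, 9.638). VS ⟂ SG, so SG runs at 162.6°; with |SG| = 9.4, G = (-5.950, 12.45). ∠SGZ = 72.0° gives GZ at -89.40° from the x-axis; with |GZ| = 20.2, Z = (-5.738, -7.750). ∠GZW = 124.1° gives ZW at -33.50° from the x-axis; with |ZW| = 20.6, W = (11.44, -19.12). ∠ZWJ = 70.5° gives WJ at 76.00° from the x-axis; with |WJ| = 26.1, J = (17.75, 6.205). Then |SJ| = |J − S| = 15.13.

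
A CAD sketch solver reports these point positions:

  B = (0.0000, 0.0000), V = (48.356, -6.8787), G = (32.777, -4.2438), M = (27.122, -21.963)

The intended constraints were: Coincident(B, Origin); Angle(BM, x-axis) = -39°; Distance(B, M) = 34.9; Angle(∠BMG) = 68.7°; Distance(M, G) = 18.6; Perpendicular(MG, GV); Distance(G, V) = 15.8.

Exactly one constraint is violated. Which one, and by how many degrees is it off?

Perpendicular(MG, GV) — off by 8.10°.

B = (0.00, 0.00) ✓; BM at -39.00° ✓; |BM| = 34.90 ✓; ∠BMG = 68.70° ✓; |MG| = 18.60 ✓; ∠(MG, GV) = 81.90° ✗; |GV| = 15.80 ✓.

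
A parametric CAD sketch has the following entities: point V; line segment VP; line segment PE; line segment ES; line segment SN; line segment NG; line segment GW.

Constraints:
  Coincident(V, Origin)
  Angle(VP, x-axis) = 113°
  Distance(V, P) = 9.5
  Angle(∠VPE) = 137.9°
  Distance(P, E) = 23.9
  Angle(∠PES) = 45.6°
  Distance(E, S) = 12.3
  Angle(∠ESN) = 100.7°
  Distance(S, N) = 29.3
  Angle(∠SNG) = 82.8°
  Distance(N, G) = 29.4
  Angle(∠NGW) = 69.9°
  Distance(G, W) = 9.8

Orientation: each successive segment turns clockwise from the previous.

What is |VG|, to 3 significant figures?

40.0

V is at the origin; VP runs at 113.0° with length 9.5, so P = (-3.71, 8.74). ∠VPE = 137.9° gives PE at 70.9° from the x-axis; with |PE| = 23.9, E = (4.11, 31.3). ∠PES = 45.6° gives ES at -63.5° from the x-axis; with |ES| = 12.3, S = (9.60, 20.3). ∠ESN = 100.7° gives SN at -143° from the x-axis; with |SN| = 29.3, N = (-13.7, 2.61). ∠SNG = 82.8° gives NG at 120° from the x-axis; with |NG| = 29.4, G = (-28.4, 28.1). Then |VG| = |G − V| = 40.0.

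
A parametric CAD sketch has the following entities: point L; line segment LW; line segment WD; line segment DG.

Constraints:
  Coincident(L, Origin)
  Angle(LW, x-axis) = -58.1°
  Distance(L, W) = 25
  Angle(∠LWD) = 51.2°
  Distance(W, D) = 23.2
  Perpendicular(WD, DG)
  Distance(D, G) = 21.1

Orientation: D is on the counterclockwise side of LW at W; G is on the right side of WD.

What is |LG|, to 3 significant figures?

41.3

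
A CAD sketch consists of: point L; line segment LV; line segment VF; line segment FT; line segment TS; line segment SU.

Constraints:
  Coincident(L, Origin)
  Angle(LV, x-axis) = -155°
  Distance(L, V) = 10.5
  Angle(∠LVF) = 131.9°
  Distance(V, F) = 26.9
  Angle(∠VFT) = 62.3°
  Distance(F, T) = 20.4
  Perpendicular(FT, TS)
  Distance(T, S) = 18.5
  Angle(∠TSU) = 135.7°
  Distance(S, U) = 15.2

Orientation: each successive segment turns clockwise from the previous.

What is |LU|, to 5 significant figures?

13.240

The perpendicularity gives TS at right angles to FT, so TS runs at -50.800°; with |TS| = 18.5, S = (-6.7580, 4.6733). ∠TSU = 135.7° gives SU at -95.100° from the x-axis; with |SU| = 15.2, U = (-8.1092, -10.467). Then |LU| = |U − L| = 13.240.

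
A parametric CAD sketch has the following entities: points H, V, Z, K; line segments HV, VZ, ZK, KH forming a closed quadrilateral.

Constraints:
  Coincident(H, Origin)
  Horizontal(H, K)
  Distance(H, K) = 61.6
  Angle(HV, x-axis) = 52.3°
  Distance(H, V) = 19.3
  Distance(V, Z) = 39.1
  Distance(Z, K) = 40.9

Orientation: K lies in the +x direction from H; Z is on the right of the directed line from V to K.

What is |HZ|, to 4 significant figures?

33.78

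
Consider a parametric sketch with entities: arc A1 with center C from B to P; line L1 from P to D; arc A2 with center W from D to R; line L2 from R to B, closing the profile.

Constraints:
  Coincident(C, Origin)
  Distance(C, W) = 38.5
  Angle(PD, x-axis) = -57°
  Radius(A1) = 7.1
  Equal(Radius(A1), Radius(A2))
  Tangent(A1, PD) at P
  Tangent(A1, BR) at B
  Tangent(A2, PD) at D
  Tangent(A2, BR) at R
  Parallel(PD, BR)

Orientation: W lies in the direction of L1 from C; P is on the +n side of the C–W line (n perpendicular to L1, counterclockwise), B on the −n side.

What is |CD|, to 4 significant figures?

39.15

The slot axis is L1's direction at -57.0°, so u = (cos -57.0°, sin -57.0°) = (0.5446, -0.8387) and n = (−sin -57.0°, cos -57.0°) = (0.8387, 0.5446). C is at the origin and W lies 38.5 along u from C, so W = 38.5·u = (20.97, -32.29). Tangency of A1 to both parallel lines with radius 7.1 puts P and B at C ± 7.1·n: P = (5.955, 3.867), B = (-5.955, -3.867). Equal radii place D and R the same way about W: D = W + 7.1·n = (26.92, -28.42), R = W − 7.1·n = (15.01, -36.16). Then |CD| = |D − C| = 39.15.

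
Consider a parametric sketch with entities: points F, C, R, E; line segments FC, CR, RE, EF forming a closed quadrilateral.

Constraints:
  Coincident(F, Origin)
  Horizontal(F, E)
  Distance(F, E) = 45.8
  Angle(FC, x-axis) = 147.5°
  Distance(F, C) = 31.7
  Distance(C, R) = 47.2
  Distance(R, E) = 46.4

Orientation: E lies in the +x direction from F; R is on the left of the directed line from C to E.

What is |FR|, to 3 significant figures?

39.6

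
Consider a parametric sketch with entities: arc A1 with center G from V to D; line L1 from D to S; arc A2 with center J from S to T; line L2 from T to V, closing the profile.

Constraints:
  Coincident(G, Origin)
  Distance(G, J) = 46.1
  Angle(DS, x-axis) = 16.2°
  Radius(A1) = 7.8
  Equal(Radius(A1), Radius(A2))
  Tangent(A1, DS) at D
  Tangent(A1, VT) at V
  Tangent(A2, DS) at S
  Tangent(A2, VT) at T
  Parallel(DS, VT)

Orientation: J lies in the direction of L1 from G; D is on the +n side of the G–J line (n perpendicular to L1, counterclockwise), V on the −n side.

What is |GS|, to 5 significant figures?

46.755

The slot axis is L1's direction at 16.2°, so u = (cos 16.2°, sin 16.2°) = (0.96029, 0.27899) and n = (−sin 16.2°, cos 16.2°) = (-0.27899, 0.96029). G is at the origin and J lies 46.1 along u from G, so J = 46.1·u = (44.270, 12.861). Tangency of A1 to both parallel lines with radius 7.8 puts D and V at G ± 7.8·n: D = (-2.1761, 7.4903), V = (2.1761, -7.4903). Equal radii place S and T the same way about J: S = J + 7.8·n = (42.093, 20.352), T = J − 7.8·n = (46.446, 5.3712). Then |GS| = |S − G| = 46.755.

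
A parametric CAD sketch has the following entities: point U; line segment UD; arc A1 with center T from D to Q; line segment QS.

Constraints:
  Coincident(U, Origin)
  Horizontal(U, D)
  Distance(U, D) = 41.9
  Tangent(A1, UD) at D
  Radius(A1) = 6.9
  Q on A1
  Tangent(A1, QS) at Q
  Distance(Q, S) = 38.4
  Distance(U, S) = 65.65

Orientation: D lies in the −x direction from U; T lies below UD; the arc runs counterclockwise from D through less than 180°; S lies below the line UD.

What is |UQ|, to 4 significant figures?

49.32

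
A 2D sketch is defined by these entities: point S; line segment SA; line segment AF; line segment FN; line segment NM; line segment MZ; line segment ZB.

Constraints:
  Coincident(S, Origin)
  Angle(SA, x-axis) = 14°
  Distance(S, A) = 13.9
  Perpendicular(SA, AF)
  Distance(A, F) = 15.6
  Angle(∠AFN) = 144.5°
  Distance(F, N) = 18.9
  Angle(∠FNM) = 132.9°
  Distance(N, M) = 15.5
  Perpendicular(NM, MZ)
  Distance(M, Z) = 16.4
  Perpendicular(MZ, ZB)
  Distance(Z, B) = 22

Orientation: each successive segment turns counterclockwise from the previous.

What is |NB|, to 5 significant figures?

17.641

The perpendicularity gives MZ at right angles to NM, so MZ runs at -83.400°; with |MZ| = 16.4, Z = (-18.171, 12.701). MZ ⟂ ZB, so ZB runs at 6.6000°; with |ZB| = 22.0, B = (3.6833, 15.230). Then |NB| = |B − N| = 17.641.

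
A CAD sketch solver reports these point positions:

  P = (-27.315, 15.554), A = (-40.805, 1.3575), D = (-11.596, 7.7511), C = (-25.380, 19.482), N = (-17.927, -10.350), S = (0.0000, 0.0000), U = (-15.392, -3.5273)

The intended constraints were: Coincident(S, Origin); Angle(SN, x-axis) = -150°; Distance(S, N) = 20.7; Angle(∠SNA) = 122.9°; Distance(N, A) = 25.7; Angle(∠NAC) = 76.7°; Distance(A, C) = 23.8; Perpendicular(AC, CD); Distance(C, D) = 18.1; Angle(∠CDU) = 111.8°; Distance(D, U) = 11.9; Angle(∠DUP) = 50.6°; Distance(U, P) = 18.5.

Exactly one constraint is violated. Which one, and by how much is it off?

Distance(U, P) = 18.5 — off by 4.00.

S = (0.00, 0.00) ✓; SN at -150.0° ✓; |SN| = 20.70 ✓; ∠SNA = 122.9° ✓; |NA| = 25.70 ✓; ∠NAC = 76.70° ✓; |AC| = 23.80 ✓; ∠(AC, CD) = 90.00° ✓; |CD| = 18.10 ✓; ∠CDU = 111.8° ✓; |DU| = 11.90 ✓; ∠DUP = 50.60° ✓; |UP| = 22.50 ✗.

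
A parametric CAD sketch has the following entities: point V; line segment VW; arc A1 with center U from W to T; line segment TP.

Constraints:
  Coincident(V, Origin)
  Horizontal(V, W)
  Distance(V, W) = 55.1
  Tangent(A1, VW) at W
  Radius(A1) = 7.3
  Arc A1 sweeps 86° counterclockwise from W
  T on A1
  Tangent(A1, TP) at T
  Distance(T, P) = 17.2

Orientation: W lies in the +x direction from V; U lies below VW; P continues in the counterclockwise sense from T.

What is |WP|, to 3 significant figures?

25.4

V is at the origin; VW is horizontal with |VW| = 55.1 and W on the +x side, so W = (55.1, 0.00). Tangency of A1 to VW means the radius UW is perpendicular to VW, so U = W + (0, -7.3) = (55.1, -7.30). On A1, W sits at bearing 90° from U; an 86° counterclockwise sweep puts T at bearing 176°, so T = U + 7.3·(cos 176°, sin 176°) = (47.8, -6.79). Tangency of A1 to TP means the radius UT is perpendicular to TP, so TP runs along (−sin 176°, cos 176°); with |TP| = 17.2, P = (46.6, -23.9). Then |WP| = |P − W| = 25.4.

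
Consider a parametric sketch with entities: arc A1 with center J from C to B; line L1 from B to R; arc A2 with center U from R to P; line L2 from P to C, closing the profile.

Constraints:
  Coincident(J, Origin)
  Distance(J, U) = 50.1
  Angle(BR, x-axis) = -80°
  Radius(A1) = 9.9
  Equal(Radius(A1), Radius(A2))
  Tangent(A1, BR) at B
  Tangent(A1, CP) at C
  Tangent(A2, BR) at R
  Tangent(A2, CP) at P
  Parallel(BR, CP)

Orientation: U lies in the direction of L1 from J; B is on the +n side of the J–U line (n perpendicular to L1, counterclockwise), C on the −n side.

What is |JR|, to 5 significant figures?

51.069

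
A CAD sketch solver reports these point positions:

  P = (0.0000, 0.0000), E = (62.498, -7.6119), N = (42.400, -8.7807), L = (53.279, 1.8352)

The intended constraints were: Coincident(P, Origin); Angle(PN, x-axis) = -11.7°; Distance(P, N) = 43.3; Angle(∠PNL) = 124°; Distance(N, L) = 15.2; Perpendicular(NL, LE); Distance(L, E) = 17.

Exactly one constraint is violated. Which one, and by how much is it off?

Distance(L, E) = 17 — off by 3.80.

P = (0.00, 0.00) ✓; PN at -11.70° ✓; |PN| = 43.30 ✓; ∠PNL = 124.0° ✓; |NL| = 15.20 ✓; ∠(NL, LE) = 90.00° ✓; |LE| = 13.20 ✗.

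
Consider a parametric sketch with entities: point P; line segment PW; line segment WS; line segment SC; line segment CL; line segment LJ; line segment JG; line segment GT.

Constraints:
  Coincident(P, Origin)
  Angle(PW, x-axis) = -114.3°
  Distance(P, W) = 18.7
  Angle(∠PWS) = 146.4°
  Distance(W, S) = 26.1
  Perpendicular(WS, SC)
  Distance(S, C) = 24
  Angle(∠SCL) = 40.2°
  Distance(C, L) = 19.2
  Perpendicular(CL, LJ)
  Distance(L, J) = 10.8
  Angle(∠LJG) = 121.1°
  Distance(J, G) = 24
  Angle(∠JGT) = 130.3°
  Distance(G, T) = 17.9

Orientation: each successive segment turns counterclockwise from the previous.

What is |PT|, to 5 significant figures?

68.825

∠LJG = 121.1° gives JG at -62.000° from the x-axis; with |JG| = 24.0, G = (9.4533, -59.520). ∠JGT = 130.3° gives GT at -12.300° from the x-axis; with |GT| = 17.9, T = (26.942, -63.333). Then |PT| = |T − P| = 68.825.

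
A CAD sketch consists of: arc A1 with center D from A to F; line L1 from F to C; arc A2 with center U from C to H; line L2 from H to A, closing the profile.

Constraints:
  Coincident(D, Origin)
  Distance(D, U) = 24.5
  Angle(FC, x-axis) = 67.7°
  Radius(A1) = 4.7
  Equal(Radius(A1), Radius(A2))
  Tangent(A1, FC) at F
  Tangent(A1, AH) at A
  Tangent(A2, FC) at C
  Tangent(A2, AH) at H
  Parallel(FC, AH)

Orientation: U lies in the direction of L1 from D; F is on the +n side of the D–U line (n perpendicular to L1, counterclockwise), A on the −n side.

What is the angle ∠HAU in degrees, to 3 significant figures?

10.9°

The slot axis is L1's direction at 67.7°, so u = (cos 67.7°, sin 67.7°) = (0.379, 0.925) and n = (−sin 67.7°, cos 67.7°) = (-0.925, 0.379). D is at the origin and U lies 24.5 along u from D, so U = 24.5·u = (9.30, 22.7). Tangency of A1 to both parallel lines with radius 4.7 puts F and A at D ± 4.7·n: F = (-4.35, 1.78), A = (4.35, -1.78). Equal radii place C and H the same way about U: C = U + 4.7·n = (4.95, 24.5), H = U − 4.7·n = (13.6, 20.9). Then cos ∠HAU = AH·AU / (|AH||AU|), giving 10.9°.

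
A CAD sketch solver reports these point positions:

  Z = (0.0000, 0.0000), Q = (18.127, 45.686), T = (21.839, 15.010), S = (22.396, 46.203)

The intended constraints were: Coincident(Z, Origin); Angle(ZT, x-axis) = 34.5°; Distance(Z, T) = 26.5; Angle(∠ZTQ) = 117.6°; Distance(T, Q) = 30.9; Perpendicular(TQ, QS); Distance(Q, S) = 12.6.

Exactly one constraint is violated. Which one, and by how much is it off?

Distance(Q, S) = 12.6 — off by 8.30.

Z = (0.00, 0.00) ✓; ZT at 34.50° ✓; |ZT| = 26.50 ✓; ∠ZTQ = 117.6° ✓; |TQ| = 30.90 ✓; ∠(TQ, QS) = 89.99° ✓; |QS| = 4.300 ✗.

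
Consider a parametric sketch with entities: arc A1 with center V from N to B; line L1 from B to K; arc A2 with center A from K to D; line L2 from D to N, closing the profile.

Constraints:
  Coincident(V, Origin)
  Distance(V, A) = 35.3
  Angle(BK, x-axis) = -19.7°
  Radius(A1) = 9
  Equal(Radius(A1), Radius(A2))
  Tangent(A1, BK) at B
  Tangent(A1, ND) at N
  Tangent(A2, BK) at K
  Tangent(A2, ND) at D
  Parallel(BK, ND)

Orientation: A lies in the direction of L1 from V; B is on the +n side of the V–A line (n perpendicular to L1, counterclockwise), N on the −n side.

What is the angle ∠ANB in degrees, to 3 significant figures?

75.7°

The slot axis is L1's direction at -19.7°, so u = (cos -19.7°, sin -19.7°) = (0.941, -0.337) and n = (−sin -19.7°, cos -19.7°) = (0.337, 0.941). V is at the origin and A lies 35.3 along u from V, so A = 35.3·u = (33.2, -11.9). Tangency of A1 to both parallel lines with radius 9.0 puts B and N at V ± 9.0·n: B = (3.03, 8.47), N = (-3.03, -8.47). Then cos ∠ANB = NA·NB / (|NA||NB|), giving 75.7°.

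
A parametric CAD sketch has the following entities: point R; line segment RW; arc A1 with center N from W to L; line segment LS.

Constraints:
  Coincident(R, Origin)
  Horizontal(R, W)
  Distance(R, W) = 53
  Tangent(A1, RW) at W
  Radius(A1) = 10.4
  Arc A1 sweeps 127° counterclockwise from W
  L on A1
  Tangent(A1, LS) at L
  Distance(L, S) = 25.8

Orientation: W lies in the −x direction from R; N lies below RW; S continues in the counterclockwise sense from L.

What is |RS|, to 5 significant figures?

59.028

R is at the origin; RW is horizontal with |RW| = 53.0 and W on the −x side, so W = (-53.000, 0.0000). Tangency of A1 to RW means the radius NW is perpendicular to RW, so N = W + (0, -10.4) = (-53.000, -10.400). On A1, W sits at bearing 90° from N; a 127° counterclockwise sweep puts L at bearing 217°, so L = N + 10.4·(cos 217°, sin 217°) = (-61.306, -16.659). Tangency of A1 to LS means the radius NL is perpendicular to LS, so LS runs along (−sin 217°, cos 217°); with |LS| = 25.8, S = (-45.779, -37.264). Then |RS| = |S − R| = 59.028.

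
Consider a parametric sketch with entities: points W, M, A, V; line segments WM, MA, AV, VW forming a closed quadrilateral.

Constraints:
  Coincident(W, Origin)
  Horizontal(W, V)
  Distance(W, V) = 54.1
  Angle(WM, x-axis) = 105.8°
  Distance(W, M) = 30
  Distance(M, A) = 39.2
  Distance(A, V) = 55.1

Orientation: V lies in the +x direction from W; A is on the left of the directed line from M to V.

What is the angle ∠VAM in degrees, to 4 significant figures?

91.83°

Checks: WM at 105.8° ✓; |MA| = 39.20 ✓; |AV| = 55.10 ✓.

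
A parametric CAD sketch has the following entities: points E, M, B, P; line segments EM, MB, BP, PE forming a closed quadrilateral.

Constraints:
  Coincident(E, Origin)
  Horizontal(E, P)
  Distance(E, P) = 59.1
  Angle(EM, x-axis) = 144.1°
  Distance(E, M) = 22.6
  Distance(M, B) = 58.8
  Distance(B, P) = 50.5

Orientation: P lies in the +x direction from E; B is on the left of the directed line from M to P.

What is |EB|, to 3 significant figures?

53.8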